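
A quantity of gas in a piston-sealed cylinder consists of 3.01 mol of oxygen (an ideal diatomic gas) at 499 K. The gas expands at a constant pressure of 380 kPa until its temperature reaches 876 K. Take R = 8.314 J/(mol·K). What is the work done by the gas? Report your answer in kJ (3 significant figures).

W ≈ 9.43 kJ

Isobaric: W = P ΔV = nR ΔT.
W = (3.01)(8.314)(876 − 499) = 9434 J.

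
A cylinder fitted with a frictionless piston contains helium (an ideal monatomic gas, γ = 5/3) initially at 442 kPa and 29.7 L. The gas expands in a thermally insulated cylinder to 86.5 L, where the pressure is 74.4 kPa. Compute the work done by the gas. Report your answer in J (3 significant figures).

W ≈ 10000 J

Adiabatic: W = (P₁V₁ − P₂V₂)/(γ − 1) with γ = 5/3.
P₁V₁ = 13127 J, P₂V₂ = 6436 J.
W = (13127 − 6436) / 0.6667 = 10038 J.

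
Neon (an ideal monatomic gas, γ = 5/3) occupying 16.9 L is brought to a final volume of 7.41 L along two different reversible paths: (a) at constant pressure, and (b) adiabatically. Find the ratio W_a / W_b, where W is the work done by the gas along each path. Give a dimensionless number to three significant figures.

W_a / W_b ≈ 0.511

Path (a) isobaric: W = P₁(V₂ − V₁) → W_a/(P₁V₁) = -0.5615.
Path (b) adiabatic: W = P₁V₁(1 − (V₁/V₂)^(γ−1))/(γ−1) → W_b/(P₁V₁) = -1.099.
W_a / W_b = -0.5615 / -1.099 = 0.511.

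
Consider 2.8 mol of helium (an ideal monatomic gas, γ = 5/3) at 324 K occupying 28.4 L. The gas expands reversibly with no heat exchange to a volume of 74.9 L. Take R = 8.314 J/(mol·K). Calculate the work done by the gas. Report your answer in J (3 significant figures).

W ≈ 5390 J

Adiabatic: TV^(γ−1) = const with γ = 5/3.
T₂ = T₁ (V₁/V₂)^(γ−1) = 324 × (28.4/74.9)^0.667 = 324 × 0.5239 = 169.7 K.
W_by = nCᵥ(T₁ − T₂) = (2.8)(12.47)(324 − 169.7) = 5387 J.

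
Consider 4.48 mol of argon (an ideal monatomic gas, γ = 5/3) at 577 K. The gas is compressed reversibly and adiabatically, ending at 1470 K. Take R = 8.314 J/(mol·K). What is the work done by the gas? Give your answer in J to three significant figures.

W ≈ -49900 J

Adiabatic ⇒ Q = 0, so W_by = −ΔU = nCᵥ(T₁ − T₂).
Cᵥ = 3R/2 = 12.47 J/(mol·K).
W = (4.48)(12.47)(577 − 1470) = -49892 J.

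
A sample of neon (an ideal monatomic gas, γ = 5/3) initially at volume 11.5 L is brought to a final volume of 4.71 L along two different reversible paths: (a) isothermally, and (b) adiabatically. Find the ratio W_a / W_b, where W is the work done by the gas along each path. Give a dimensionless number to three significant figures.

W_a / W_b ≈ 0.732

Path (a) isothermal: W = P₁V₁ ln(V₂/V₁) → W_a/(P₁V₁) = -0.8927.
Path (b) adiabatic: W = P₁V₁(1 − (V₁/V₂)^(γ−1))/(γ−1) → W_b/(P₁V₁) = -1.22.
W_a / W_b = -0.8927 / -1.22 = 0.7318.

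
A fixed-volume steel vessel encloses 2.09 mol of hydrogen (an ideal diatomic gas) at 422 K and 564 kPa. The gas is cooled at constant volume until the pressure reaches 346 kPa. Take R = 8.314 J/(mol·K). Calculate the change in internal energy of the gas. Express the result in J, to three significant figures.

ΔU ≈ -7090 J

Constant volume ⇒ W = 0, so Q = ΔU = nCᵥΔT with Cᵥ = 5R/2 = 20.79 J/(mol·K).
At constant V, T₂/T₁ = P₂/P₁ ⇒ ΔT = T₁(P₂/P₁ − 1) = 422·(346/564 − 1) = -163.1 K.
ΔU = (2.09)(20.79)(-163.1) = -7086 J.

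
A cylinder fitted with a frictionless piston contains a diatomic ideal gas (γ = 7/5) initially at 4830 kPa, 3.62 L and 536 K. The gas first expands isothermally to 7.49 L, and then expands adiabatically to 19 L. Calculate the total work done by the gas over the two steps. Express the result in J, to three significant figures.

Step 1 (isothermal): W = P₁V₁ ln(V₂/V₁) = (17485) ln(7.49/3.62) = 12713 J.
After step 1: P = 2334 kPa, V = 7.49 L, T = 536 K.
Step 2 (adiabatic): W = (P₁V₁ − P₂V₂)/(γ−1) = (17485 − 12049)/0.4 = 13589 J.
W_total = 12713 + 13589 = 26302 J.

W_total ≈ 26300 J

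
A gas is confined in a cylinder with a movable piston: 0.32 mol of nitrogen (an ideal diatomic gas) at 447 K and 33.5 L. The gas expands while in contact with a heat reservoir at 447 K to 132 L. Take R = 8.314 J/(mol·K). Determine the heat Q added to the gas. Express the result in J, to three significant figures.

Isothermal ⇒ ΔU = 0, so Q = W = nRT ln(V₂/V₁).
Q = (0.32)(8.314)(447) ln(132/33.5) = 1189 × 1.371 = 1631 J.

Q ≈ 1630 J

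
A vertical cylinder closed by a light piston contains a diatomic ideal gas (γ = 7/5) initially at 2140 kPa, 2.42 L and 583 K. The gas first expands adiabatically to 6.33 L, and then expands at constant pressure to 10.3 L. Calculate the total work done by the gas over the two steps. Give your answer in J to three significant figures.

W_total ≈ 6340 J

Step 1 (adiabatic): W = (P₁V₁ − P₂V₂)/(γ−1) = (5179 − 3525)/0.4 = 4134 J.
After step 1: P = 556.9 kPa, V = 6.33 L, T = 396.9 K.
Step 2 (isobaric): W = PΔV = (556.9 kPa)(10.3 − 6.33 L) = 2211 J.
W_total = 4134 + 2211 = 6345 J.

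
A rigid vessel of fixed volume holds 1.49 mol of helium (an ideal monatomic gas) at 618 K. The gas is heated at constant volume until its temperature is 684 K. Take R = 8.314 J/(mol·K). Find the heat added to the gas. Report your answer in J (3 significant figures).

Constant volume ⇒ W = 0, so Q = ΔU = nCᵥΔT with Cᵥ = 3R/2 = 12.47 J/(mol·K).
ΔU = (1.49)(12.47)(684 − 618) = 1226 J.

Q ≈ 1230 J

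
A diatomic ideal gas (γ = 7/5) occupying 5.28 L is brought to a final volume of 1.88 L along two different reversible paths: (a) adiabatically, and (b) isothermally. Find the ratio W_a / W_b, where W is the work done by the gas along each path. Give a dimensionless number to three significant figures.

Path (a) adiabatic: W = P₁V₁(1 − (V₁/V₂)^(γ−1))/(γ−1) → W_a/(P₁V₁) = -1.279.
Path (b) isothermal: W = P₁V₁ ln(V₂/V₁) → W_b/(P₁V₁) = -1.033.
W_a / W_b = -1.279 / -1.033 = 1.238.

W_a / W_b ≈ 1.24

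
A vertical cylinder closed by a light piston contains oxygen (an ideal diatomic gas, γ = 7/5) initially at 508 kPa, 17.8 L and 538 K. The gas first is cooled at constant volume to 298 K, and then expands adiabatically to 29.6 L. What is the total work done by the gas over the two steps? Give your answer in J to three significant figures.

Step 1 (isochoric): W = 0 (constant volume).
After step 1: P = 281.4 kPa (V unchanged).
Step 2 (adiabatic): W = (P₁V₁ − P₂V₂)/(γ−1) = (5009 − 4087)/0.4 = 2305 J.
W_total = 0 + 2305 = 2305 J.

W_total ≈ 2300 J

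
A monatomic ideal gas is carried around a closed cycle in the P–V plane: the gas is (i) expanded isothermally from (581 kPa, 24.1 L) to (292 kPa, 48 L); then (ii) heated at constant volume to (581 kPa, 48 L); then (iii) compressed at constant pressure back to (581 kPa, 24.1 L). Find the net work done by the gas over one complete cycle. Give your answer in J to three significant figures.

W_net ≈ -4240 J

Leg (i): W = PᵢVᵢ ln(V_f/Vᵢ) = (14002) ln(48/24.1) = 9647 J.
Leg (ii): W = 0.
Leg (iii): W = PΔV = (581)(24.1 − 48) = -13886 J.
W_net = 9647 − 13886 = -4239 J.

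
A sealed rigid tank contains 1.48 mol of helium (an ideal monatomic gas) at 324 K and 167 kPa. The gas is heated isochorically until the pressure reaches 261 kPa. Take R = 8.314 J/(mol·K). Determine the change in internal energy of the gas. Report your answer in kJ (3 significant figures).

ΔU ≈ 3.37 kJ

Constant volume ⇒ W = 0, so Q = ΔU = nCᵥΔT with Cᵥ = 3R/2 = 12.47 J/(mol·K).
At constant V, T₂/T₁ = P₂/P₁ ⇒ ΔT = T₁(P₂/P₁ − 1) = 324·(261/167 − 1) = 182.4 K.
ΔU = (1.48)(12.47)(182.4) = 3366 J.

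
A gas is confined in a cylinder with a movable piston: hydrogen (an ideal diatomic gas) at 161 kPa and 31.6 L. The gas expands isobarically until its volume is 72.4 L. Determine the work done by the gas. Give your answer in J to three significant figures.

W ≈ 6570 J

Isobaric: W = P ΔV.
W = (161 kPa)(72.4 − 31.6 L) = (161)(40.8) = 6569 J.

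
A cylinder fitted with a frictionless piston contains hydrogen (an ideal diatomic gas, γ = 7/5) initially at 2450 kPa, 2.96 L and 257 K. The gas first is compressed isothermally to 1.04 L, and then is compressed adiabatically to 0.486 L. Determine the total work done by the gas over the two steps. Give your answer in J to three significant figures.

W_total ≈ -14000 J

Step 1 (isothermal): W = P₁V₁ ln(V₂/V₁) = (7252) ln(1.04/2.96) = -7585 J.
After step 1: P = 6973 kPa, V = 1.04 L, T = 257 K.
Step 2 (adiabatic): W = (P₁V₁ − P₂V₂)/(γ−1) = (7252 − 9831)/0.4 = -6449 J.
W_total = -7585 − 6449 = -14034 J.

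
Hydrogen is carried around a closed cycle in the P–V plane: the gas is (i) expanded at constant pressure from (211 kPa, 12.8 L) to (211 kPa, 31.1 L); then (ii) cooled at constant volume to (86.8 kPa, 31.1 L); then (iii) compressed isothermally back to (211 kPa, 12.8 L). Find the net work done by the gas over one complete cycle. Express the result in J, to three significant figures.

W_net ≈ 1460 J

Leg (i): W = PΔV = (211)(31.1 − 12.8) = 3861 J.
Leg (ii): W = 0.
Leg (iii): W = PᵢVᵢ ln(V_f/Vᵢ) = (2699) ln(12.8/31.1) = -2396 J.
W_net = 3861 − 2396 = 1465 J.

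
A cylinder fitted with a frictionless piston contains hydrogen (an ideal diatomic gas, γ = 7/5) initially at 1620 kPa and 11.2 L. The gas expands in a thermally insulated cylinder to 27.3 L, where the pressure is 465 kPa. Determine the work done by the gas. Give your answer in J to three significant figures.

Adiabatic: W = (P₁V₁ − P₂V₂)/(γ − 1) with γ = 7/5.
P₁V₁ = 18144 J, P₂V₂ = 12694 J.
W = (18144 − 12694) / 0.4 = 13624 J.

W ≈ 13600 J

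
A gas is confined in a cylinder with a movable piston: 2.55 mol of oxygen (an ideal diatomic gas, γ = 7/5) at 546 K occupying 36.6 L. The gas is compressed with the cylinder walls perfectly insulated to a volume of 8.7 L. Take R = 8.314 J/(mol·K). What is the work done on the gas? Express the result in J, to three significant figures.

W ≈ 22500 J

Adiabatic: TV^(γ−1) = const with γ = 7/5.
T₂ = T₁ (V₁/V₂)^(γ−1) = 546 × (36.6/8.7)^0.4 = 546 × 1.777 = 970 K.
W_by = nCᵥ(T₁ − T₂) = (2.55)(20.79)(546 − 970) = -22473 J.
Work on gas = −W_by = 22473 J.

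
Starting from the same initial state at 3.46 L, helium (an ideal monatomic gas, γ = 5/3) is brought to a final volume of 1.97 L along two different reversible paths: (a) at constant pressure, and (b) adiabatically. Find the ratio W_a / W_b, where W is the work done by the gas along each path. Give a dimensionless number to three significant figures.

Path (a) isobaric: W = P₁(V₂ − V₁) → W_a/(P₁V₁) = -0.4306.
Path (b) adiabatic: W = P₁V₁(1 − (V₁/V₂)^(γ−1))/(γ−1) → W_b/(P₁V₁) = -0.6836.
W_a / W_b = -0.4306 / -0.6836 = 0.63.

W_a / W_b ≈ 0.630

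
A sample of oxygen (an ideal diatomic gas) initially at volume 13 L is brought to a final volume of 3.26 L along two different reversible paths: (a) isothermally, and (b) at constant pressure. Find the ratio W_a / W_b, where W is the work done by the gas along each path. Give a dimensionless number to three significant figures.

Path (a) isothermal: W = P₁V₁ ln(V₂/V₁) → W_a/(P₁V₁) = -1.383.
Path (b) isobaric: W = P₁(V₂ − V₁) → W_b/(P₁V₁) = -0.7492.
W_a / W_b = -1.383 / -0.7492 = 1.846.

W_a / W_b ≈ 1.85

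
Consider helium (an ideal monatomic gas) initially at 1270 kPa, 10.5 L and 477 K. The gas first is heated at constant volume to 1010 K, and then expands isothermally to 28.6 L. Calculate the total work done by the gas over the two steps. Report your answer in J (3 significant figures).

W_total ≈ 28300 J

Step 1 (isochoric): W = 0 (constant volume).
After step 1: P = 2689 kPa (V unchanged).
Step 2 (isothermal): W = P₁V₁ ln(V₂/V₁) = (28236) ln(28.6/10.5) = 28293 J.
W_total = 0 + 28293 = 28293 J.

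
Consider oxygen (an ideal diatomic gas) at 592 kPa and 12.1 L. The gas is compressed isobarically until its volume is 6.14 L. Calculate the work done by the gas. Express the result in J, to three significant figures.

Isobaric: W = P ΔV.
W = (592 kPa)(6.14 − 12.1 L) = (592)(-5.96) = -3528 J.

W ≈ -3530 J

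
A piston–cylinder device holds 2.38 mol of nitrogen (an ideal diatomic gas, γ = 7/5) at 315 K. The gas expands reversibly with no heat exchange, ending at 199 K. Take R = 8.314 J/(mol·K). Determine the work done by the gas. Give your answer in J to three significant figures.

W ≈ 5740 J

Adiabatic ⇒ Q = 0, so W_by = −ΔU = nCᵥ(T₁ − T₂).
Cᵥ = 5R/2 = 20.79 J/(mol·K).
W = (2.38)(20.79)(315 − 199) = 5738 J.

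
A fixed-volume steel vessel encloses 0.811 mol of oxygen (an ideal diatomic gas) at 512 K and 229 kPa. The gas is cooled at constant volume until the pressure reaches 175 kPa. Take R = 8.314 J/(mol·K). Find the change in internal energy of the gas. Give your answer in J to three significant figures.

Constant volume ⇒ W = 0, so Q = ΔU = nCᵥΔT with Cᵥ = 5R/2 = 20.79 J/(mol·K).
At constant V, T₂/T₁ = P₂/P₁ ⇒ ΔT = T₁(P₂/P₁ − 1) = 512·(175/229 − 1) = -120.7 K.
ΔU = (0.811)(20.79)(-120.7) = -2035 J.

ΔU ≈ -2040 J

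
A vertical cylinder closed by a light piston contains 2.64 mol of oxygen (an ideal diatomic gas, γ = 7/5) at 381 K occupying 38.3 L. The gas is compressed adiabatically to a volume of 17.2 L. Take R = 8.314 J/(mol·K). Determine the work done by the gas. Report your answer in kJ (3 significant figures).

W ≈ -7.89 kJ

Adiabatic: TV^(γ−1) = const with γ = 7/5.
T₂ = T₁ (V₁/V₂)^(γ−1) = 381 × (38.3/17.2)^0.4 = 381 × 1.377 = 524.8 K.
W_by = nCᵥ(T₁ − T₂) = (2.64)(20.79)(381 − 524.8) = -7891 J.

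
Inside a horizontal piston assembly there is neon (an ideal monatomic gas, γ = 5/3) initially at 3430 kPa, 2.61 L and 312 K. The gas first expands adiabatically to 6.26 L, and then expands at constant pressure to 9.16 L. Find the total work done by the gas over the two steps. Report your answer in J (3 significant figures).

W_total ≈ 8250 J

Step 1 (adiabatic): W = (P₁V₁ − P₂V₂)/(γ−1) = (8952 − 4996)/0.667 = 5934 J.
After step 1: P = 798.1 kPa, V = 6.26 L, T = 174.1 K.
Step 2 (isobaric): W = PΔV = (798.1 kPa)(9.16 − 6.26 L) = 2315 J.
W_total = 5934 + 2315 = 8249 J.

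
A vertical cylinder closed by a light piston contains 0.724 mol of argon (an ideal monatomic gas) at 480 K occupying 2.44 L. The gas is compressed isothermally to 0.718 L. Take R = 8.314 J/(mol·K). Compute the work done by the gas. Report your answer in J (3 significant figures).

Isothermal: W = nRT ln(V₂/V₁).
W = (0.724)(8.314)(480) × ln(0.718/2.44)
  = 2889 × -1.223
W_by_gas = -3534 J.

W ≈ -3530 J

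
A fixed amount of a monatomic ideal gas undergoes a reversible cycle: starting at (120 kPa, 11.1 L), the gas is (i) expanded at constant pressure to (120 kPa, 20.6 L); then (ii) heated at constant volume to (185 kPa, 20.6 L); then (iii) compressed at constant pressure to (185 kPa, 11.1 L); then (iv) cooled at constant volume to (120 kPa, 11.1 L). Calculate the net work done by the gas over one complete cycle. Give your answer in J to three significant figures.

Constant-volume legs do no work.
W(i) = (120)(20.6 − 11.1) = 1140 J; W(iii) = (185)(11.1 − 20.6) = -1758 J.
W_net = 1140 − 1758 = -617.5 J (the counter-clockwise enclosed area).

W_net ≈ -618 J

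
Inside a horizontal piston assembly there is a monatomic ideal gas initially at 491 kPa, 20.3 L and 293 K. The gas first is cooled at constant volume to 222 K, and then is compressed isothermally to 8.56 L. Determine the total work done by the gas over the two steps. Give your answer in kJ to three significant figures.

W_total ≈ -6.52 kJ

Step 1 (isochoric): W = 0 (constant volume).
After step 1: P = 372 kPa (V unchanged).
Step 2 (isothermal): W = P₁V₁ ln(V₂/V₁) = (7552) ln(8.56/20.3) = -6521 J.
W_total = 0 − 6521 = -6521 J.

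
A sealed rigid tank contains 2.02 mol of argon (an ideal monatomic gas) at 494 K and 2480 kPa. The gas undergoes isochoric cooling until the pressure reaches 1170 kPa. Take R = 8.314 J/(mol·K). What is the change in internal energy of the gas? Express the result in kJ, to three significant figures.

ΔU ≈ -6.57 kJ

Constant volume ⇒ W = 0, so Q = ΔU = nCᵥΔT with Cᵥ = 3R/2 = 12.47 J/(mol·K).
At constant V, T₂/T₁ = P₂/P₁ ⇒ ΔT = T₁(P₂/P₁ − 1) = 494·(1170/2480 − 1) = -260.9 K.
ΔU = (2.02)(12.47)(-260.9) = -6574 J.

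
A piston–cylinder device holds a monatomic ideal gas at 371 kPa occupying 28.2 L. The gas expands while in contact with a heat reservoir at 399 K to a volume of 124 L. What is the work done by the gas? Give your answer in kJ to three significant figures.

Isothermal: W = nRT ln(V₂/V₁) = P₁V₁ ln(V₂/V₁).
P₁V₁ = (371 kPa)(28.2 L) = 10462 J.
W = 10462 × ln(124/28.2) = 10462 × 1.481
W_by_gas = 15494 J.

W ≈ 15.5 kJ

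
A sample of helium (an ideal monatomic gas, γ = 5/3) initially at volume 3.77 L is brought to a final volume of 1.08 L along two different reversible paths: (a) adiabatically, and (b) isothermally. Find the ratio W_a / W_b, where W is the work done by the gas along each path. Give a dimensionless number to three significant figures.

Path (a) adiabatic: W = P₁V₁(1 − (V₁/V₂)^(γ−1))/(γ−1) → W_a/(P₁V₁) = -1.952.
Path (b) isothermal: W = P₁V₁ ln(V₂/V₁) → W_b/(P₁V₁) = -1.25.
W_a / W_b = -1.952 / -1.25 = 1.561.

W_a / W_b ≈ 1.56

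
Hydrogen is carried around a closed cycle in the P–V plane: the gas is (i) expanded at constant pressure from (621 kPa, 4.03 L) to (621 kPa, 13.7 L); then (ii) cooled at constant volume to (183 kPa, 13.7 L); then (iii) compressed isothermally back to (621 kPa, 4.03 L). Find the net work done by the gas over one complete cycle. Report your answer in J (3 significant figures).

W_net ≈ 2940 J

Leg (i): W = PΔV = (621)(13.7 − 4.03) = 6005 J.
Leg (ii): W = 0.
Leg (iii): W = PᵢVᵢ ln(V_f/Vᵢ) = (2507) ln(4.03/13.7) = -3068 J.
W_net = 6005 − 3068 = 2937 J.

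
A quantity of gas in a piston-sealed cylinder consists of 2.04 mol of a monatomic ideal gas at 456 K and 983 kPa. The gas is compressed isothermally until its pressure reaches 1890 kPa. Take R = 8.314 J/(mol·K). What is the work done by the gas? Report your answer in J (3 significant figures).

W ≈ -5060 J

Isothermal process: W = nRT ln(V₂/V₁) = nRT ln(P₁/P₂).
W = (2.04)(8.314)(456) × ln(983/1890)
  = 7734 × ln(0.5201) = 7734 × -0.6537
W_by_gas = -5056 J.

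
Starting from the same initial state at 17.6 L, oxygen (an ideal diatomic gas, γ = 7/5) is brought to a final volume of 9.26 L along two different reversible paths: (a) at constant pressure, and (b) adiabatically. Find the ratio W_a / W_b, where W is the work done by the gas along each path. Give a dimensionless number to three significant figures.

Path (a) isobaric: W = P₁(V₂ − V₁) → W_a/(P₁V₁) = -0.4739.
Path (b) adiabatic: W = P₁V₁(1 − (V₁/V₂)^(γ−1))/(γ−1) → W_b/(P₁V₁) = -0.7322.
W_a / W_b = -0.4739 / -0.7322 = 0.6472.

W_a / W_b ≈ 0.647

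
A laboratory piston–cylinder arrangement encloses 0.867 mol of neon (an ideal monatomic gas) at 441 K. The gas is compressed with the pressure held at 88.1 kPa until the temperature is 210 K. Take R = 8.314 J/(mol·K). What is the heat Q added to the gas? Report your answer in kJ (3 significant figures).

Isobaric: W = nRΔT = (0.867)(8.314)(-231) = -1665 J.
ΔU = nCᵥΔT with Cᵥ = 3R/2: ΔU = (0.867)(12.47)(-231) = -2498 J.
Q = ΔU + W = -2498 − 1665 = -4163 J.

Q ≈ -4.16 kJ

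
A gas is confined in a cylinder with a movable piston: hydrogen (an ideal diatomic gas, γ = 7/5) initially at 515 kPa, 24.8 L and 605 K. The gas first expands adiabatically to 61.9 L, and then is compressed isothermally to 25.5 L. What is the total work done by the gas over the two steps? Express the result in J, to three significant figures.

Step 1 (adiabatic): W = (P₁V₁ − P₂V₂)/(γ−1) = (12772 − 8859)/0.4 = 9784 J.
After step 1: P = 143.1 kPa, V = 61.9 L, T = 419.6 K.
Step 2 (isothermal): W = P₁V₁ ln(V₂/V₁) = (8859) ln(25.5/61.9) = -7856 J.
W_total = 9784 − 7856 = 1927 J.

W_total ≈ 1930 J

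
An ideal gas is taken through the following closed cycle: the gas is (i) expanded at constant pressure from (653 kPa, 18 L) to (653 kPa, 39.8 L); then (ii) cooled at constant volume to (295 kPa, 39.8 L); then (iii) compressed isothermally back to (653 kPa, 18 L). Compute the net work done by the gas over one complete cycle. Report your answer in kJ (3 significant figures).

Leg (i): W = PΔV = (653)(39.8 − 18) = 14235 J.
Leg (ii): W = 0.
Leg (iii): W = PᵢVᵢ ln(V_f/Vᵢ) = (11741) ln(18/39.8) = -9316 J.
W_net = 14235 − 9316 = 4919 J.

W_net ≈ 4.92 kJ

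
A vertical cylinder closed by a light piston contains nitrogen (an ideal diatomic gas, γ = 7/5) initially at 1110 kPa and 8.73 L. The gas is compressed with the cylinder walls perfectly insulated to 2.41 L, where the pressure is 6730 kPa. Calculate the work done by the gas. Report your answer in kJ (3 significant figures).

W ≈ -16.3 kJ

Adiabatic: W = (P₁V₁ − P₂V₂)/(γ − 1) with γ = 7/5.
P₁V₁ = 9690 J, P₂V₂ = 16219 J.
W = (9690 − 16219) / 0.4 = -16323 J.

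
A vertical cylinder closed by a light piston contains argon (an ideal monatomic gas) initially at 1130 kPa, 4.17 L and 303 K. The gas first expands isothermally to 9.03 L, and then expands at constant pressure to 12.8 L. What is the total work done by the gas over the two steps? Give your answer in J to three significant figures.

W_total ≈ 5610 J

Step 1 (isothermal): W = P₁V₁ ln(V₂/V₁) = (4712) ln(9.03/4.17) = 3641 J.
After step 1: P = 521.8 kPa, V = 9.03 L, T = 303 K.
Step 2 (isobaric): W = PΔV = (521.8 kPa)(12.8 − 9.03 L) = 1967 J.
W_total = 3641 + 1967 = 5608 J.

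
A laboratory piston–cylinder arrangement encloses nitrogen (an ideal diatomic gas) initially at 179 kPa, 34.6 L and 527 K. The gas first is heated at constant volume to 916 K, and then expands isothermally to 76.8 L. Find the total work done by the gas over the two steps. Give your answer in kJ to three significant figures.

Step 1 (isochoric): W = 0 (constant volume).
After step 1: P = 311.1 kPa (V unchanged).
Step 2 (isothermal): W = P₁V₁ ln(V₂/V₁) = (10765) ln(76.8/34.6) = 8583 J.
W_total = 0 + 8583 = 8583 J.

W_total ≈ 8.58 kJ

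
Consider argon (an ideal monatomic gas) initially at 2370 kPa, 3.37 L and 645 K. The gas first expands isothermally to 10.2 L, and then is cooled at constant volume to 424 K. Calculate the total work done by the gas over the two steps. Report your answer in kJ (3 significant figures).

W_total ≈ 8.85 kJ

Step 1 (isothermal): W = P₁V₁ ln(V₂/V₁) = (7987) ln(10.2/3.37) = 8845 J.
Step 2 (isochoric): W = 0 (constant volume).
W_total = 8845 + 0 = 8845 J.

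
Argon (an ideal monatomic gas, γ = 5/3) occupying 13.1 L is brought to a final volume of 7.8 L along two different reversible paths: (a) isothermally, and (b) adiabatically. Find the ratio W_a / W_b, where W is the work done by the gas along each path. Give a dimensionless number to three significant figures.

W_a / W_b ≈ 0.837

Path (a) isothermal: W = P₁V₁ ln(V₂/V₁) → W_a/(P₁V₁) = -0.5185.
Path (b) adiabatic: W = P₁V₁(1 − (V₁/V₂)^(γ−1))/(γ−1) → W_b/(P₁V₁) = -0.6194.
W_a / W_b = -0.5185 / -0.6194 = 0.8371.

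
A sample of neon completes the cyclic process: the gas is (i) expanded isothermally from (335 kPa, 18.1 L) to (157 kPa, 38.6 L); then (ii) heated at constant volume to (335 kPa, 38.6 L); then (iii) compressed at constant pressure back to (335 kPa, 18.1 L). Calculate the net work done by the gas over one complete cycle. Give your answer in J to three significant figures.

W_net ≈ -2280 J

Leg (i): W = PᵢVᵢ ln(V_f/Vᵢ) = (6064) ln(38.6/18.1) = 4592 J.
Leg (ii): W = 0.
Leg (iii): W = PΔV = (335)(18.1 − 38.6) = -6868 J.
W_net = 4592 − 6868 = -2275 J.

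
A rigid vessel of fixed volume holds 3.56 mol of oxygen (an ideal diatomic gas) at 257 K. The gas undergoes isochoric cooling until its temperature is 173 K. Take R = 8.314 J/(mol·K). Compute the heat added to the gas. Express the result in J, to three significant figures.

Q ≈ -6220 J

Constant volume ⇒ W = 0, so Q = ΔU = nCᵥΔT with Cᵥ = 5R/2 = 20.79 J/(mol·K).
ΔU = (3.56)(20.79)(173 − 257) = -6216 J.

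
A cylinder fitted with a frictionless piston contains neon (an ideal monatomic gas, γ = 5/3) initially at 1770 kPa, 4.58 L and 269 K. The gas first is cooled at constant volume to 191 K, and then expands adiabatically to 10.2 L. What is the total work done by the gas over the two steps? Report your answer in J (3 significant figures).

W_total ≈ 3570 J

Step 1 (isochoric): W = 0 (constant volume).
After step 1: P = 1257 kPa (V unchanged).
Step 2 (adiabatic): W = (P₁V₁ − P₂V₂)/(γ−1) = (5756 − 3375)/0.667 = 3571 J.
W_total = 0 + 3571 = 3571 J.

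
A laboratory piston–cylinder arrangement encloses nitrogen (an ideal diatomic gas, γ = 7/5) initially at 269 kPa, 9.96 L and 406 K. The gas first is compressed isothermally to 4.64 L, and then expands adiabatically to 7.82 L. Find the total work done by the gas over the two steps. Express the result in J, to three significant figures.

Step 1 (isothermal): W = P₁V₁ ln(V₂/V₁) = (2679) ln(4.64/9.96) = -2047 J.
After step 1: P = 577.4 kPa, V = 4.64 L, T = 406 K.
Step 2 (adiabatic): W = (P₁V₁ − P₂V₂)/(γ−1) = (2679 − 2174)/0.4 = 1262 J.
W_total = -2047 + 1262 = -784.4 J.

W_total ≈ -784 J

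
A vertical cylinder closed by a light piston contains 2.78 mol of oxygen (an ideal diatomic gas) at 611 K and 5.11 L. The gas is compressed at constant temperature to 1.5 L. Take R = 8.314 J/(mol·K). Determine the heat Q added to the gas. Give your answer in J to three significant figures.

Q ≈ -17300 J

Isothermal ⇒ ΔU = 0, so Q = W = nRT ln(V₂/V₁).
Q = (2.78)(8.314)(611) ln(1.5/5.11) = 14122 × -1.226 = -17310 J.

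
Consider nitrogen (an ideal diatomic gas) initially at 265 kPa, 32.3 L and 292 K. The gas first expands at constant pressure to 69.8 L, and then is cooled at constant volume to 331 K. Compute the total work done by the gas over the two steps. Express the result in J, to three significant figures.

Step 1 (isobaric): W = PΔV = (265 kPa)(69.8 − 32.3 L) = 9938 J.
Step 2 (isochoric): W = 0 (constant volume).
W_total = 9938 + 0 = 9938 J.

W_total ≈ 9940 J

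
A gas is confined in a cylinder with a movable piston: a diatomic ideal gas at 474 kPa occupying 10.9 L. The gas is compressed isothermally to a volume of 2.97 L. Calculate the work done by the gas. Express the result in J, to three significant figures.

Isothermal: W = nRT ln(V₂/V₁) = P₁V₁ ln(V₂/V₁).
P₁V₁ = (474 kPa)(10.9 L) = 5167 J.
W = 5167 × ln(2.97/10.9) = 5167 × -1.3
W_by_gas = -6718 J.

W ≈ -6720 J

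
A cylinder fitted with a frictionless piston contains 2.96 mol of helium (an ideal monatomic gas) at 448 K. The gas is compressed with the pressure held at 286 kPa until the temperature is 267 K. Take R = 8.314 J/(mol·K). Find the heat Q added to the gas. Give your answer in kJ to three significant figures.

Isobaric: W = nRΔT = (2.96)(8.314)(-181) = -4454 J.
ΔU = nCᵥΔT with Cᵥ = 3R/2: ΔU = (2.96)(12.47)(-181) = -6681 J.
Q = ΔU + W = -6681 − 4454 = -11136 J.

Q ≈ -11.1 kJ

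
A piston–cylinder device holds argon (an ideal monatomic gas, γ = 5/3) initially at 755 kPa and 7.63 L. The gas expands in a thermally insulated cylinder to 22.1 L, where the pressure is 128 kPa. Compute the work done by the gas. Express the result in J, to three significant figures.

Adiabatic: W = (P₁V₁ − P₂V₂)/(γ − 1) with γ = 5/3.
P₁V₁ = 5761 J, P₂V₂ = 2829 J.
W = (5761 − 2829) / 0.6667 = 4398 J.

W ≈ 4400 J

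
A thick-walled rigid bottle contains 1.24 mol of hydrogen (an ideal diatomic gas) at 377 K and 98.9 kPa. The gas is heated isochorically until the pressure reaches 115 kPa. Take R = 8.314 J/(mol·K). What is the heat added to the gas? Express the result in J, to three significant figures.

Constant volume ⇒ W = 0, so Q = ΔU = nCᵥΔT with Cᵥ = 5R/2 = 20.79 J/(mol·K).
At constant V, T₂/T₁ = P₂/P₁ ⇒ ΔT = T₁(P₂/P₁ − 1) = 377·(115/98.9 − 1) = 61.37 K.
ΔU = (1.24)(20.79)(61.37) = 1582 J.

Q ≈ 1580 J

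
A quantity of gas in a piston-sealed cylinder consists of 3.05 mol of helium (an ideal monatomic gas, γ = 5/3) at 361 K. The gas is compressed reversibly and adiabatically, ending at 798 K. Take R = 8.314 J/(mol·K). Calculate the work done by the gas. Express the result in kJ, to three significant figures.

W ≈ -16.6 kJ

Adiabatic ⇒ Q = 0, so W_by = −ΔU = nCᵥ(T₁ − T₂).
Cᵥ = 3R/2 = 12.47 J/(mol·K).
W = (3.05)(12.47)(361 − 798) = -16622 J.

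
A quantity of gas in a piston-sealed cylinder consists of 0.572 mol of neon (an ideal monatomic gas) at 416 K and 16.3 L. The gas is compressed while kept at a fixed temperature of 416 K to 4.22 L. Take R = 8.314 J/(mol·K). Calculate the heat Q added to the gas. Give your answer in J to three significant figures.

Isothermal ⇒ ΔU = 0, so Q = W = nRT ln(V₂/V₁).
Q = (0.572)(8.314)(416) ln(4.22/16.3) = 1978 × -1.351 = -2673 J.

Q ≈ -2670 J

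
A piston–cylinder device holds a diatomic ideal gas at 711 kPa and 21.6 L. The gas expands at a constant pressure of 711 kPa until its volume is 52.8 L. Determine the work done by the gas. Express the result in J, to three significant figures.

Isobaric: W = P ΔV.
W = (711 kPa)(52.8 − 21.6 L) = (711)(31.2) = 22183 J.

W ≈ 22200 J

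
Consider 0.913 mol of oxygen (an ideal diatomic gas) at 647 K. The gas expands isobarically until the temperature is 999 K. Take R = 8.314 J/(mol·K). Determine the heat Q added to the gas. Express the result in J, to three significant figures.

Q ≈ 9350 J

Isobaric: W = nRΔT = (0.913)(8.314)(352) = 2672 J.
ΔU = nCᵥΔT with Cᵥ = 5R/2: ΔU = (0.913)(20.79)(352) = 6680 J.
Q = ΔU + W = 6680 + 2672 = 9352 J.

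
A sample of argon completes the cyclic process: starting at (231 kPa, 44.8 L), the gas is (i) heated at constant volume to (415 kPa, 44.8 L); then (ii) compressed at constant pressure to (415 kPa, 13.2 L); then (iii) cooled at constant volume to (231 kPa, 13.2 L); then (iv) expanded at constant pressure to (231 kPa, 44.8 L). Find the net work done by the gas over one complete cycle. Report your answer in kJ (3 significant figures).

W_net ≈ -5.81 kJ

Constant-volume legs do no work.
W(ii) = (415)(13.2 − 44.8) = -13114 J; W(iv) = (231)(44.8 − 13.2) = 7300 J.
W_net = -13114 + 7300 = -5814 J (the counter-clockwise enclosed area).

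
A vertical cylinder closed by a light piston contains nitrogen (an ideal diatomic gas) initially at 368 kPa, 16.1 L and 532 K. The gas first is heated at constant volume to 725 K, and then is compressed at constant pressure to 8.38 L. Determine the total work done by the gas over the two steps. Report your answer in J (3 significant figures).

W_total ≈ -3870 J

Step 1 (isochoric): W = 0 (constant volume).
After step 1: P = 501.5 kPa (V unchanged).
Step 2 (isobaric): W = PΔV = (501.5 kPa)(8.38 − 16.1 L) = -3872 J.
W_total = 0 − 3872 = -3872 J.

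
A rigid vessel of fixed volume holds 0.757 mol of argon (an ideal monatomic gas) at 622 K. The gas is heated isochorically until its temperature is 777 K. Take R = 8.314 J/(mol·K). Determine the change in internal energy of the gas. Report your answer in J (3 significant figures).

ΔU ≈ 1460 J

Constant volume ⇒ W = 0, so Q = ΔU = nCᵥΔT with Cᵥ = 3R/2 = 12.47 J/(mol·K).
ΔU = (0.757)(12.47)(777 − 622) = 1463 J.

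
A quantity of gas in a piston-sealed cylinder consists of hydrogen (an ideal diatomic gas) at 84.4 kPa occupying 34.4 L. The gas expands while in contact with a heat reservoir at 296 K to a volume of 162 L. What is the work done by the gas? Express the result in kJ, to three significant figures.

Isothermal: W = nRT ln(V₂/V₁) = P₁V₁ ln(V₂/V₁).
P₁V₁ = (84.4 kPa)(34.4 L) = 2903 J.
W = 2903 × ln(162/34.4) = 2903 × 1.55
W_by_gas = 4499 J.

W ≈ 4.50 kJ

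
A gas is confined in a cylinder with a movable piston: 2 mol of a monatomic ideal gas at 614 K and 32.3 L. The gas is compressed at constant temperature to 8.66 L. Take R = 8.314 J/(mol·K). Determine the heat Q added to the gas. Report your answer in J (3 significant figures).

Q ≈ -13400 J

Isothermal ⇒ ΔU = 0, so Q = W = nRT ln(V₂/V₁).
Q = (2)(8.314)(614) ln(8.66/32.3) = 10210 × -1.316 = -13439 J.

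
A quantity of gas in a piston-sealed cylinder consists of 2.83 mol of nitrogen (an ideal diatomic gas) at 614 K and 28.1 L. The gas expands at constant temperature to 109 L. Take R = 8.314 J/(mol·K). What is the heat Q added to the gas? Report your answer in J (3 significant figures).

Q ≈ 19600 J

Isothermal ⇒ ΔU = 0, so Q = W = nRT ln(V₂/V₁).
Q = (2.83)(8.314)(614) ln(109/28.1) = 14447 × 1.356 = 19583 J.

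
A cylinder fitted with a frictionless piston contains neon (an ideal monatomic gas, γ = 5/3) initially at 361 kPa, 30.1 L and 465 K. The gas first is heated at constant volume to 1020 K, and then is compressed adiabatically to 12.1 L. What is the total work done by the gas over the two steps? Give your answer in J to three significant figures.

W_total ≈ -29900 J

Step 1 (isochoric): W = 0 (constant volume).
After step 1: P = 791.9 kPa (V unchanged).
Step 2 (adiabatic): W = (P₁V₁ − P₂V₂)/(γ−1) = (23835 − 43760)/0.667 = -29887 J.
W_total = 0 − 29887 = -29887 J.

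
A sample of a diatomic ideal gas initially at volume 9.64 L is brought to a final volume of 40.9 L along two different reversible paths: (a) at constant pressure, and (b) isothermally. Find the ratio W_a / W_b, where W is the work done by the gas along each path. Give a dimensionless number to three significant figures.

W_a / W_b ≈ 2.24

Path (a) isobaric: W = P₁(V₂ − V₁) → W_a/(P₁V₁) = 3.243.
Path (b) isothermal: W = P₁V₁ ln(V₂/V₁) → W_b/(P₁V₁) = 1.445.
W_a / W_b = 3.243 / 1.445 = 2.244.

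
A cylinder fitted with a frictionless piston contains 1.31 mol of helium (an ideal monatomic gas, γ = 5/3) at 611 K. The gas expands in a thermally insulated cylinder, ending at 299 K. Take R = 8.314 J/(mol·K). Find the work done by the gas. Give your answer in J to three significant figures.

W ≈ 5100 J

Adiabatic ⇒ Q = 0, so W_by = −ΔU = nCᵥ(T₁ − T₂).
Cᵥ = 3R/2 = 12.47 J/(mol·K).
W = (1.31)(12.47)(611 − 299) = 5097 J.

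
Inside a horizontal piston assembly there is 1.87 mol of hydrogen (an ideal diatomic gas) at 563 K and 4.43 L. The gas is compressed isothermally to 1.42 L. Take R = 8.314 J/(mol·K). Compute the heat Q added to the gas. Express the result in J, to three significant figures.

Q ≈ -9960 J

Isothermal ⇒ ΔU = 0, so Q = W = nRT ln(V₂/V₁).
Q = (1.87)(8.314)(563) ln(1.42/4.43) = 8753 × -1.138 = -9959 J.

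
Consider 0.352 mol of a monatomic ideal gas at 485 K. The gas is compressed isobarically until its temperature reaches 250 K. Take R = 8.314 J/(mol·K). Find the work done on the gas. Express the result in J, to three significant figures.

W ≈ 688 J

Isobaric: W = P ΔV = nR ΔT.
W = (0.352)(8.314)(250 − 485) = -687.7 J.
Work on gas = −W_by = 687.7 J.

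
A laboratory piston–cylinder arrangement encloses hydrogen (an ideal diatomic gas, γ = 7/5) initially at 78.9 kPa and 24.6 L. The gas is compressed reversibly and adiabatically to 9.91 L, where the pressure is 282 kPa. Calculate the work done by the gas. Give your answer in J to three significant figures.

Adiabatic: W = (P₁V₁ − P₂V₂)/(γ − 1) with γ = 7/5.
P₁V₁ = 1941 J, P₂V₂ = 2795 J.
W = (1941 − 2795) / 0.4 = -2134 J.

W ≈ -2130 J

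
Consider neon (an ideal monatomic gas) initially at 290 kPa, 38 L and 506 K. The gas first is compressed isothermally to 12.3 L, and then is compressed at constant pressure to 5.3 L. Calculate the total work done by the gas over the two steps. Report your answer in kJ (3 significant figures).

W_total ≈ -18.7 kJ

Step 1 (isothermal): W = P₁V₁ ln(V₂/V₁) = (11020) ln(12.3/38) = -12430 J.
After step 1: P = 895.9 kPa, V = 12.3 L, T = 506 K.
Step 2 (isobaric): W = PΔV = (895.9 kPa)(5.3 − 12.3 L) = -6272 J.
W_total = -12430 − 6272 = -18702 J.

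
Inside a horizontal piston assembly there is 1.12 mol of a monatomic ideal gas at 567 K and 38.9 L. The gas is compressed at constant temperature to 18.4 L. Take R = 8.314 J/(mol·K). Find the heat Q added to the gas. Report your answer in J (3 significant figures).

Q ≈ -3950 J

Isothermal ⇒ ΔU = 0, so Q = W = nRT ln(V₂/V₁).
Q = (1.12)(8.314)(567) ln(18.4/38.9) = 5280 × -0.7486 = -3953 J.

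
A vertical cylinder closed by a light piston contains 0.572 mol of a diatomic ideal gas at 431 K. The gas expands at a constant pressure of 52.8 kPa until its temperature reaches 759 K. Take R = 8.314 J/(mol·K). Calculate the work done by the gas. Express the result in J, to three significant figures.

W ≈ 1560 J

Isobaric: W = P ΔV = nR ΔT.
W = (0.572)(8.314)(759 − 431) = 1560 J.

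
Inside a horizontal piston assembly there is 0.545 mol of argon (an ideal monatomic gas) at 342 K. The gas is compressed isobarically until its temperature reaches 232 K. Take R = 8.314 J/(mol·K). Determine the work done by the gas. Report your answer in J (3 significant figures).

W ≈ -498 J

Isobaric: W = P ΔV = nR ΔT.
W = (0.545)(8.314)(232 − 342) = -498.4 J.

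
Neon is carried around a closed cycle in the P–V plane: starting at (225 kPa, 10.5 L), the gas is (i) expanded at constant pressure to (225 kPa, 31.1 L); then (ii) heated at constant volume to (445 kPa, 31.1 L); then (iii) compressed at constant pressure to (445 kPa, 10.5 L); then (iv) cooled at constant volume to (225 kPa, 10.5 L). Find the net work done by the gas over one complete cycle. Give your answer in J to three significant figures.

W_net ≈ -4530 J

Constant-volume legs do no work.
W(i) = (225)(31.1 − 10.5) = 4635 J; W(iii) = (445)(10.5 − 31.1) = -9167 J.
W_net = 4635 − 9167 = -4532 J (the counter-clockwise enclosed area).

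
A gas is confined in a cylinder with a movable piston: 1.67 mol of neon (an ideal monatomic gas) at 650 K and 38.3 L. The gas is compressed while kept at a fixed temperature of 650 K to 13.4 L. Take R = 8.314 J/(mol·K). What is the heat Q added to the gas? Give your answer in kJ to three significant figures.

Isothermal ⇒ ΔU = 0, so Q = W = nRT ln(V₂/V₁).
Q = (1.67)(8.314)(650) ln(13.4/38.3) = 9025 × -1.05 = -9478 J.

Q ≈ -9.48 kJ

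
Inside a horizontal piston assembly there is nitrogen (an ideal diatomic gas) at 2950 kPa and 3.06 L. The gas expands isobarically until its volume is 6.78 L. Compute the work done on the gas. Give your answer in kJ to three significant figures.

W ≈ -11.0 kJ

Isobaric: W = P ΔV.
W = (2950 kPa)(6.78 − 3.06 L) = (2950)(3.72) = 10974 J.
Work on gas = −W_by = -10974 J.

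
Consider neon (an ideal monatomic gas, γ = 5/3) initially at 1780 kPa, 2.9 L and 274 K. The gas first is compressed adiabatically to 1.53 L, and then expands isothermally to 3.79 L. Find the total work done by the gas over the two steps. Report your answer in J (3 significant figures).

Step 1 (adiabatic): W = (P₁V₁ − P₂V₂)/(γ−1) = (5162 − 7906)/0.667 = -4116 J.
After step 1: P = 5167 kPa, V = 1.53 L, T = 419.7 K.
Step 2 (isothermal): W = P₁V₁ ln(V₂/V₁) = (7906) ln(3.79/1.53) = 7172 J.
W_total = -4116 + 7172 = 3056 J.

W_total ≈ 3060 J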